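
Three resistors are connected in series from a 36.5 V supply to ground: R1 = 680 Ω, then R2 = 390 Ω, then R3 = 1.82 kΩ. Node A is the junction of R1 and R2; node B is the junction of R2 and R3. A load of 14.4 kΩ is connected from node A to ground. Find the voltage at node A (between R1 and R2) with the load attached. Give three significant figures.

V ≈ 26.9 V

Below node A the series string R2+R3 = 2210 Ω sits in parallel with the 14400 Ω load: 1916 Ω.
V_A = 36.5 × 1916/(680 + 1916) = 26.9 V.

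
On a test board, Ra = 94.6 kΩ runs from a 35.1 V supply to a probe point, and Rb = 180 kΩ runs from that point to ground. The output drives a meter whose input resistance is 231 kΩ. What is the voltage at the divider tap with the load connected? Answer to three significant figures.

The load sits in parallel with Rb: Rb‖R_L = (180 × 231) / (180 + 231) = 101.2 kΩ.
V_out = 35.1 × 101.2 / (94.6 + 101.2) = 35.1 × 101.2/195.8 = 18.1 V.

V_out ≈ 18.1 V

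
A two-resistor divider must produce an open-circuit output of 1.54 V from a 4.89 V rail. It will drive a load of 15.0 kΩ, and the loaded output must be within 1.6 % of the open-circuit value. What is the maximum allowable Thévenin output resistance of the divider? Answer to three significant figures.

Loading drop = R_th/(R_th + R_L) ≤ 0.0160, so R_th ≤ R_L · ε/(1−ε) = 15.0 kΩ × 0.0160/0.9840 = 244 Ω.

R_th ≤ 244 Ω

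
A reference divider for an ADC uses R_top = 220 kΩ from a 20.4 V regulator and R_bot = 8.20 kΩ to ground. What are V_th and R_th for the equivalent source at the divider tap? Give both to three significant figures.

V_th = 0.733 V, R_th = 7.91 kΩ

V_th is the open-circuit tap voltage: 20.4 × 8.20/(220 + 8.20) = 0.733 V.
With the supply zeroed, R_top and R_bot appear in parallel from the tap: R_th = R_top‖R_bot = (220 × 8.20)/228.2 = 7.91 kΩ.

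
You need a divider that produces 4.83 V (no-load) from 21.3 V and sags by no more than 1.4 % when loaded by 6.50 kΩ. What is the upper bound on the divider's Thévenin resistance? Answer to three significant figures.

Loading drop = R_th/(R_th + R_L) ≤ 0.0140, so R_th ≤ R_L · ε/(1−ε) = 6.50 kΩ × 0.0140/0.9860 = 92.3 Ω.
(Any R1, R2 with R2/(R1+R2) = 0.227 and R1‖R2 ≤ 92.3 Ω will meet the spec.)

R_th ≤ 92.3 Ω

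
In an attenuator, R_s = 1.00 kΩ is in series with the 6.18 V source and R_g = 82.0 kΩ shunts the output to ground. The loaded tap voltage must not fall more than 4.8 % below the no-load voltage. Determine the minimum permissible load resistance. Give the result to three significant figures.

R_L(min) ≈ 19.6 kΩ

Output resistance R_th = R_s‖R_g = (1000 × 82000)/83000 = 988.0 Ω.
The fractional drop is R_th/(R_th + R_L); requiring this ≤ 0.0480 gives R_L ≥ R_th(1/0.0480 − 1) = 988.0 × 19.83 = 19.6 kΩ.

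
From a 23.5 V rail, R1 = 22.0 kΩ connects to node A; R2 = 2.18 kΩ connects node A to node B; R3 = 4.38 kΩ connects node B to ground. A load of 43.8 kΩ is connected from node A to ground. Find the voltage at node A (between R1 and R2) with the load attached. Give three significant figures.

Below node A the series string R2+R3 = 6.560 kΩ sits in parallel with the 43.8 kΩ load: 5.705 kΩ.
V_A = 23.5 × 5.705/(22.0 + 5.705) = 4.84 V.

V ≈ 4.84 V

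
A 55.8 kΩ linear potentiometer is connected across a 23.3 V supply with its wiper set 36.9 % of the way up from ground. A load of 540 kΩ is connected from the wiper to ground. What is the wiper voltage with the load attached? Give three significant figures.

V ≈ 8.40 V

The wiper splits the pot into (1−α)R = 35.21 kΩ above and αR = 20.59 kΩ below.
Lower section ‖ load = 19.83 kΩ.
V_wiper = 23.3 × 19.83/(35.21 + 19.83) = 8.40 V.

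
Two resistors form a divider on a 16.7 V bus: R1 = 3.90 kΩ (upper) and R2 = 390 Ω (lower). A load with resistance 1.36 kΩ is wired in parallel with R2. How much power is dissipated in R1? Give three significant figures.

P ≈ 61.6 mW

Total resistance from the source is R1 + (R2‖R_L) = 4203 Ω, so I = 16.7/4203 Ω = 3.973 mA.
P = I²·R1 = (3.973 mA)² × 3.90 kΩ = 61.6 mW.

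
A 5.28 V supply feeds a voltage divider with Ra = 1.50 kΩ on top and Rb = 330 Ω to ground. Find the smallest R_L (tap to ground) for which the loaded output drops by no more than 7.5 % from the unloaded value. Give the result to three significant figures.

Output resistance R_th = Ra‖Rb = (1500 × 330)/1830 = 270.5 Ω.
The fractional drop is R_th/(R_th + R_L); requiring this ≤ 0.0750 gives R_L ≥ R_th(1/0.0750 − 1) = 270.5 × 12.33 = 3.34 kΩ.

R_L(min) ≈ 3.34 kΩ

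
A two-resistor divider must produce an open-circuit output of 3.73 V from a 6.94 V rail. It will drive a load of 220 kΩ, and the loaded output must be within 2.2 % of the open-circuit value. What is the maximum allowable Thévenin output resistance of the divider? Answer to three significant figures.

R_th ≤ 4.95 kΩ

Loading drop = R_th/(R_th + R_L) ≤ 0.0220, so R_th ≤ R_L · ε/(1−ε) = 220 kΩ × 0.0220/0.9780 = 4.95 kΩ.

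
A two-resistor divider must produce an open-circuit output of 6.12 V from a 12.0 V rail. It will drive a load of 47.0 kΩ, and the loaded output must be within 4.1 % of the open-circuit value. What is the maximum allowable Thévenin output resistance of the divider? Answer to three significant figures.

Loading drop = R_th/(R_th + R_L) ≤ 0.0410, so R_th ≤ R_L · ε/(1−ε) = 47.0 kΩ × 0.0410/0.9590 = 2.01 kΩ.
(Any R1, R2 with R2/(R1+R2) = 0.510 and R1‖R2 ≤ 2.01 kΩ will meet the spec.)

R_th ≤ 2.01 kΩ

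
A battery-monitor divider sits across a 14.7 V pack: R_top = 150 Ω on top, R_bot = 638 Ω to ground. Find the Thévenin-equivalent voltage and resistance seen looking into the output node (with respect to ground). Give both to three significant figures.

V_th = 11.9 V, R_th = 121 Ω

V_th is the open-circuit tap voltage: 14.7 × 638/(150 + 638) = 11.9 V.
With the supply zeroed, R_top and R_bot appear in parallel from the tap: R_th = R_top‖R_bot = (150 × 638)/788.0 = 121 Ω.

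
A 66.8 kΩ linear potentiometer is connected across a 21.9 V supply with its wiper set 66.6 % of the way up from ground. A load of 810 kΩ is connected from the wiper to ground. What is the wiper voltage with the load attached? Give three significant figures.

The wiper splits the pot into (1−α)R = 22.31 kΩ above and αR = 44.49 kΩ below.
Lower section ‖ load = 42.17 kΩ.
V_wiper = 21.9 × 42.17/(22.31 + 42.17) = 14.3 V.

V ≈ 14.3 V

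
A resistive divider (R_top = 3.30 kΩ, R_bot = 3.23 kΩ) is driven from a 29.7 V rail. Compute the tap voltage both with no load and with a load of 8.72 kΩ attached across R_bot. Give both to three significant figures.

Unloaded: 14.7 V; loaded: 12.4 V

Open-circuit: V = 29.7 × 3.23/(3.30 + 3.23) = 14.7 V.
With the load, R_bot becomes R_bot‖R_L = 2.357 kΩ, so V = 29.7 × 2.357/5.657 = 12.4 V.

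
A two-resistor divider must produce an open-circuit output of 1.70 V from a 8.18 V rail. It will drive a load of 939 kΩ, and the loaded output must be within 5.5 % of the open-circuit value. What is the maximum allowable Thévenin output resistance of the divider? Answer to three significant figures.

R_th ≤ 54.7 kΩ

Loading drop = R_th/(R_th + R_L) ≤ 0.0550, so R_th ≤ R_L · ε/(1−ε) = 939 kΩ × 0.0550/0.9450 = 54.7 kΩ.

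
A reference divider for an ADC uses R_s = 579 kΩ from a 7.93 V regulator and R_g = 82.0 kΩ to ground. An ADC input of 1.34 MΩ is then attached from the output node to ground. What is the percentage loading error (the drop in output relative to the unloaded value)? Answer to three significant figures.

5.09 %

The divider's output (Thévenin) resistance is R_s‖R_g = 71.83 kΩ.
Fractional drop under load = R_th/(R_th + R_L) = 71.83 / (71.83 + 1340) = 0.05088.
So the output falls by 5.09 %.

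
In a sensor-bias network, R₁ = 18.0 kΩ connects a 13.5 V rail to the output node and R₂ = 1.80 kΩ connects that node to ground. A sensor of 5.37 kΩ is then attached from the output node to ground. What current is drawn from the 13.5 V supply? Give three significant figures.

I ≈ 0.698 mA

R₂‖R_L = 1.348 kΩ, so the source sees R₁ + R₂‖R_L = 19.35 kΩ.
I = 13.5 V / 19.35 kΩ = 0.698 mA.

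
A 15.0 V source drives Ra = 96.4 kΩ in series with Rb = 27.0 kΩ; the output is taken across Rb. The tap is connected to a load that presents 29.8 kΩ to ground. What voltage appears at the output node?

V_out ≈ 1.92 V

The load sits in parallel with Rb: Rb‖R_L = (27.0 × 29.8) / (27.0 + 29.8) = 14.17 kΩ.
V_out = 15.0 × 14.17 / (96.4 + 14.17) = 15.0 × 14.17/110.6 = 1.92 V.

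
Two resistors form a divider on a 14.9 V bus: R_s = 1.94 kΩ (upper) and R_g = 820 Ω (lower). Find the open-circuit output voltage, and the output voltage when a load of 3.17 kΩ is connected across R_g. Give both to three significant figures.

Open-circuit: V = 14.9 × 820/(1940 + 820) = 4.43 V.
With the load, R_g becomes R_g‖R_L = 651.5 Ω, so V = 14.9 × 651.5/2591 = 3.75 V.

Unloaded: 4.43 V; loaded: 3.75 V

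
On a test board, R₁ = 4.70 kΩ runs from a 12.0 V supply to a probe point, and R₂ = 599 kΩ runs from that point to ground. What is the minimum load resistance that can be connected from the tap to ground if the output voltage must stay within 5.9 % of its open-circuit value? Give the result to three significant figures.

Output resistance R_th = R₁‖R₂ = (4.70 × 599)/603.7 = 4.663 kΩ.
The fractional drop is R_th/(R_th + R_L); requiring this ≤ 0.0590 gives R_L ≥ R_th(1/0.0590 − 1) = 4.663 × 15.95 = 74.4 kΩ.

R_L(min) ≈ 74.4 kΩ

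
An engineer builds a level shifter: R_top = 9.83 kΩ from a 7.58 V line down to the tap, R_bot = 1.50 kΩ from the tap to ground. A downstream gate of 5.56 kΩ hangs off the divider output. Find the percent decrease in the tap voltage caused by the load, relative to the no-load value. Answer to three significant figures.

Unloaded V = 7.58 × 1.50/11.33 = 1.004 V.
Loaded: R_bot‖R_L = 1.181 kΩ, giving V = 7.58 × 1.181/11.01 = 0.8132 V.
Drop = (1.004 − 0.8132) / 1.004 = 19.0 %.

19.0 %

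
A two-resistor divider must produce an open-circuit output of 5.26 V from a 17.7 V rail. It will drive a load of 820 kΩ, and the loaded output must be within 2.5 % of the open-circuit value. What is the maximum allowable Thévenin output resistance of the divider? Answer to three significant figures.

Loading drop = R_th/(R_th + R_L) ≤ 0.0250, so R_th ≤ R_L · ε/(1−ε) = 820 kΩ × 0.0250/0.9750 = 21.0 kΩ.

R_th ≤ 21.0 kΩ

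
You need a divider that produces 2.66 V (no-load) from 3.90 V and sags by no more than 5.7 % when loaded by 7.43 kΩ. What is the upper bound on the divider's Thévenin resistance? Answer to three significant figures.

Loading drop = R_th/(R_th + R_L) ≤ 0.0570, so R_th ≤ R_L · ε/(1−ε) = 7.43 kΩ × 0.0570/0.9430 = 449 Ω.

R_th ≤ 449 Ω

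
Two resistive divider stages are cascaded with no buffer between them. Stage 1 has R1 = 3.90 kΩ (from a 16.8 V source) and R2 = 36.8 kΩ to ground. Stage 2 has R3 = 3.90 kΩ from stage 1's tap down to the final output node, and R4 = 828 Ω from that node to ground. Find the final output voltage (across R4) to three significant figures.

Stage 2 presents R3+R4 = 4728 Ω as a load on stage 1's tap.
Stage 1's lower leg becomes R2‖(R3+R4) = 4190 Ω, so V_mid = 16.8 × 4190/8090 = 8.701 V.
Stage 2 is itself unloaded: V_out = V_mid × R4/(R3+R4) = 8.701 × 828/4728 = 1.52 V.

V_out ≈ 1.52 V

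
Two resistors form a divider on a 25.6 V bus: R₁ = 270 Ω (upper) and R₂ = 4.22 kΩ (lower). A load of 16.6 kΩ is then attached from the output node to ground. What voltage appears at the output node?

The load sits in parallel with R₂: R₂‖R_L = (4220 × 16600) / (4220 + 16600) = 3365 Ω.
V_out = 25.6 × 3365 / (270 + 3365) = 25.6 × 3365/3635 = 23.7 V.
(Unloaded it would have been 24.1 V.)

V_out ≈ 23.7 V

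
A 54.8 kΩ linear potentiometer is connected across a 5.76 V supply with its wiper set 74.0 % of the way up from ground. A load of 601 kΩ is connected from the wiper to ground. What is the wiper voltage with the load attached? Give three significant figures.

The wiper splits the pot into (1−α)R = 14.25 kΩ above and αR = 40.55 kΩ below.
Lower section ‖ load = 37.99 kΩ.
V_wiper = 5.76 × 37.99/(14.25 + 37.99) = 4.19 V.

V ≈ 4.19 V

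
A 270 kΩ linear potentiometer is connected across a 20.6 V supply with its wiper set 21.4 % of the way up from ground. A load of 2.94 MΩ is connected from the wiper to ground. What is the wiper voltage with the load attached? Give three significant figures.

V ≈ 4.34 V

The wiper splits the pot into (1−α)R = 212.2 kΩ above and αR = 57.78 kΩ below.
Lower section ‖ load = 56.67 kΩ.
V_wiper = 20.6 × 56.67/(212.2 + 56.67) = 4.34 V.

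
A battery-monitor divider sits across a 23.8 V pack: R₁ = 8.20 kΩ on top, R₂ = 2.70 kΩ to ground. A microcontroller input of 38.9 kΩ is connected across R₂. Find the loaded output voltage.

The load sits in parallel with R₂: R₂‖R_L = (2.70 × 38.9) / (2.70 + 38.9) = 2.525 kΩ.
V_out = 23.8 × 2.525 / (8.20 + 2.525) = 23.8 × 2.525/10.72 = 5.60 V.
(Unloaded it would have been 5.90 V.)

V_out ≈ 5.60 V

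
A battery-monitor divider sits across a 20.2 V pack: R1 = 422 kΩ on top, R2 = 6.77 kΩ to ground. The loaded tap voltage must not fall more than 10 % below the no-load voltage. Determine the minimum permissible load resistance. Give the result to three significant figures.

Output resistance R_th = R1‖R2 = (422 × 6.77)/428.8 = 6.663 kΩ.
The fractional drop is R_th/(R_th + R_L); requiring this ≤ 0.100 gives R_L ≥ R_th(1/0.100 − 1) = 6.663 × 9.000 = 60.0 kΩ.

R_L(min) ≈ 60.0 kΩ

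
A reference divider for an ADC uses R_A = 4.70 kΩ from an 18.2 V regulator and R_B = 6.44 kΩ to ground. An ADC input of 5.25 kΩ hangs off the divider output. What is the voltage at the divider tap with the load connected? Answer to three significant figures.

V_out ≈ 6.93 V

The load sits in parallel with R_B: R_B‖R_L = (6.44 × 5.25) / (6.44 + 5.25) = 2.892 kΩ.
V_out = 18.2 × 2.892 / (4.70 + 2.892) = 18.2 × 2.892/7.592 = 6.93 V.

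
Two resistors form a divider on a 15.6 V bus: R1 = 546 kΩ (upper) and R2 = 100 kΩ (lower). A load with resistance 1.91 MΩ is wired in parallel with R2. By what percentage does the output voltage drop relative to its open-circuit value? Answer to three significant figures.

The divider's output (Thévenin) resistance is R1‖R2 = 84.52 kΩ.
Fractional drop under load = R_th/(R_th + R_L) = 84.52 / (84.52 + 1910) = 0.04238.
So the output falls by 4.24 %.

4.24 %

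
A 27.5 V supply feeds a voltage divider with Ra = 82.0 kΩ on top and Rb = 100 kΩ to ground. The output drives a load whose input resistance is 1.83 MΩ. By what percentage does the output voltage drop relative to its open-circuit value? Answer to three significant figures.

The divider's output (Thévenin) resistance is Ra‖Rb = 45.05 kΩ.
Fractional drop under load = R_th/(R_th + R_L) = 45.05 / (45.05 + 1830) = 0.02403.
So the output falls by 2.40 %.

2.40 %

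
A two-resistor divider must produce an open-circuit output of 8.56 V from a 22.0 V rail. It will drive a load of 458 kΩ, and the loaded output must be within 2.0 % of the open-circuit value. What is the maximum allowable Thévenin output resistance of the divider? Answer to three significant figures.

R_th ≤ 9.35 kΩ

Loading drop = R_th/(R_th + R_L) ≤ 0.0200, so R_th ≤ R_L · ε/(1−ε) = 458 kΩ × 0.0200/0.9800 = 9.35 kΩ.
(Any R1, R2 with R2/(R1+R2) = 0.389 and R1‖R2 ≤ 9.35 kΩ will meet the spec.)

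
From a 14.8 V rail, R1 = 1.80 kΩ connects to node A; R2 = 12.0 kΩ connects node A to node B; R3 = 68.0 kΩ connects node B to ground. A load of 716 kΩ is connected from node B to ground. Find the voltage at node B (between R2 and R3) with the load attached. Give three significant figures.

At node B, R3 is in parallel with the load: R3‖R_L = 62.10 kΩ.
Below node A the resistance is R2 + (R3‖R_L) = 74.10 kΩ, so V_A = 14.8 × 74.10/75.90 = 14.45 V.
Then V_B = V_A × (R3‖R_L)/(R2 + R3‖R_L) = 14.45 × 62.10/74.10 = 12.1 V.

V ≈ 12.1 V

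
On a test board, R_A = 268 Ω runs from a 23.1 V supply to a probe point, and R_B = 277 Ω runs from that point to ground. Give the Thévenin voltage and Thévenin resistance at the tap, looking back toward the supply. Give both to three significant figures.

V_th = 11.7 V, R_th = 136 Ω

V_th is the open-circuit tap voltage: 23.1 × 277/(268 + 277) = 11.7 V.
With the supply zeroed, R_A and R_B appear in parallel from the tap: R_th = R_A‖R_B = (268 × 277)/545.0 = 136 Ω.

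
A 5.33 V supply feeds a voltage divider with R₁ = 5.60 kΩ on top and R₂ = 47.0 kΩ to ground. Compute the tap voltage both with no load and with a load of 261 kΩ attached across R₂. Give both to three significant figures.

Open-circuit: V = 5.33 × 47.0/(5.60 + 47.0) = 4.76 V.
With the load, R₂ becomes R₂‖R_L = 39.83 kΩ, so V = 5.33 × 39.83/45.43 = 4.67 V.

Unloaded: 4.76 V; loaded: 4.67 V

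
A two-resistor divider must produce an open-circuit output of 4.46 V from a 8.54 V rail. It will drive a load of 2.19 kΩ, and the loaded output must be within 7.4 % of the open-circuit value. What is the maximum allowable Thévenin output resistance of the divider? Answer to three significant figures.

R_th ≤ 175 Ω

Loading drop = R_th/(R_th + R_L) ≤ 0.0740, so R_th ≤ R_L · ε/(1−ε) = 2.19 kΩ × 0.0740/0.9260 = 175 Ω.
(Any R1, R2 with R2/(R1+R2) = 0.522 and R1‖R2 ≤ 175 Ω will meet the spec.)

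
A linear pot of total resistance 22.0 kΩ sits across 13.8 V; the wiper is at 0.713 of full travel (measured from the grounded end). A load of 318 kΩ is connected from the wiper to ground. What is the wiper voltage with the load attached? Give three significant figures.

V ≈ 9.70 V

The wiper splits the pot into (1−α)R = 6.314 kΩ above and αR = 15.69 kΩ below.
Lower section ‖ load = 14.95 kΩ.
V_wiper = 13.8 × 14.95/(6.314 + 14.95) = 9.70 V.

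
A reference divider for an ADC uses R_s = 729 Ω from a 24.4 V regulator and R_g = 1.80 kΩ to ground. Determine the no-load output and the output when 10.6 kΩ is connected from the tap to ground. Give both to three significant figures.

Unloaded: 17.4 V; loaded: 16.6 V

Open-circuit: V = 24.4 × 1800/(729 + 1800) = 17.4 V.
With the load, R_g becomes R_g‖R_L = 1539 Ω, so V = 24.4 × 1539/2268 = 16.6 V.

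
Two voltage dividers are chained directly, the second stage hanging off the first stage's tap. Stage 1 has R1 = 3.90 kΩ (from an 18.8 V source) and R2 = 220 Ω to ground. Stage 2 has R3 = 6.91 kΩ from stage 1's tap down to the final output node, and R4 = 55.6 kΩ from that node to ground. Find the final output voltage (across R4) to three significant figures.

V_out ≈ 0.890 V

Stage 2 presents R3+R4 = 62510 Ω as a load on stage 1's tap.
Stage 1's lower leg becomes R2‖(R3+R4) = 219.2 Ω, so V_mid = 18.8 × 219.2/4119 = 1.001 V.
Stage 2 is itself unloaded: V_out = V_mid × R4/(R3+R4) = 1.001 × 55600/62510 = 0.890 V.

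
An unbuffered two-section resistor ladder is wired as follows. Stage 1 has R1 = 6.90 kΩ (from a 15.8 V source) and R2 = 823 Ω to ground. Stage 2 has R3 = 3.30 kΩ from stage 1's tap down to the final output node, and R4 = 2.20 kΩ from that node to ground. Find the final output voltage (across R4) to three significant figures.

Stage 2 presents R3+R4 = 5500 Ω as a load on stage 1's tap.
Stage 1's lower leg becomes R2‖(R3+R4) = 715.9 Ω, so V_mid = 15.8 × 715.9/7616 = 1.485 V.
Stage 2 is itself unloaded: V_out = V_mid × R4/(R3+R4) = 1.485 × 2200/5500 = 0.594 V.

V_out ≈ 0.594 V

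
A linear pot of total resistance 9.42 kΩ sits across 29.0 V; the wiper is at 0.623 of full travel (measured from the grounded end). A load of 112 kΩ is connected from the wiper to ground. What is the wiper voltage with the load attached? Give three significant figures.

The wiper splits the pot into (1−α)R = 3.551 kΩ above and αR = 5.869 kΩ below.
Lower section ‖ load = 5.576 kΩ.
V_wiper = 29.0 × 5.576/(3.551 + 5.576) = 17.7 V.

V ≈ 17.7 V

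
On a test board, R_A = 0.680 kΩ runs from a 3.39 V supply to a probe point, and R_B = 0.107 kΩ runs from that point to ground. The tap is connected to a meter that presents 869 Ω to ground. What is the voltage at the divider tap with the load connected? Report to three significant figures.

The load sits in parallel with R_B: R_B‖R_L = (107 × 869) / (107 + 869) = 95.27 Ω.
V_out = 3.39 × 95.27 / (680 + 95.27) = 3.39 × 95.27/775.3 = 0.417 V.

V_out ≈ 0.417 V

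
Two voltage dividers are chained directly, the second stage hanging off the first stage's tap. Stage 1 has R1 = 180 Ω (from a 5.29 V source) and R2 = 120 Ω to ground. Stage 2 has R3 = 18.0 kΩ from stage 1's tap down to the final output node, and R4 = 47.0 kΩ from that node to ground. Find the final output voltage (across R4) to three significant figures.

V_out ≈ 1.53 V

Stage 2 presents R3+R4 = 65000 Ω as a load on stage 1's tap.
Stage 1's lower leg becomes R2‖(R3+R4) = 119.8 Ω, so V_mid = 5.29 × 119.8/299.8 = 2.114 V.
Stage 2 is itself unloaded: V_out = V_mid × R4/(R3+R4) = 2.114 × 47000/65000 = 1.53 V.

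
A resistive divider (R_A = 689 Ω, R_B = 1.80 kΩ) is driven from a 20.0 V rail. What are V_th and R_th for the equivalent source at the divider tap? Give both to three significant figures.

V_th = 14.5 V, R_th = 498 Ω

V_th is the open-circuit tap voltage: 20.0 × 1800/(689 + 1800) = 14.5 V.
With the supply zeroed, R_A and R_B appear in parallel from the tap: R_th = R_A‖R_B = (689 × 1800)/2489 = 498 Ω.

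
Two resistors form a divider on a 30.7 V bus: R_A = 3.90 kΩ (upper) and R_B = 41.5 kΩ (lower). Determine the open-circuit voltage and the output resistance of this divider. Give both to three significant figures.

V_th = 28.1 V, R_th = 3.56 kΩ

V_th is the open-circuit tap voltage: 30.7 × 41.5/(3.90 + 41.5) = 28.1 V.
With the supply zeroed, R_A and R_B appear in parallel from the tap: R_th = R_A‖R_B = (3.90 × 41.5)/45.40 = 3.56 kΩ.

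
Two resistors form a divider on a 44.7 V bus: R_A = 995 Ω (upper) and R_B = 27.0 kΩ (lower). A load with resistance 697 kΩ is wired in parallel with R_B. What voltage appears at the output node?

V_out ≈ 43.1 V

The load sits in parallel with R_B: R_B‖R_L = (27000 × 697000) / (27000 + 697000) = 25990 Ω.
V_out = 44.7 × 25990 / (995 + 25990) = 44.7 × 25990/26990 = 43.1 V.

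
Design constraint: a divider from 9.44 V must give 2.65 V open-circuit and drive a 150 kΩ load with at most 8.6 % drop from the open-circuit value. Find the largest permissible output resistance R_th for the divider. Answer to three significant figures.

R_th ≤ 14.1 kΩ

Loading drop = R_th/(R_th + R_L) ≤ 0.0860, so R_th ≤ R_L · ε/(1−ε) = 150 kΩ × 0.0860/0.9140 = 14.1 kΩ.
(Any R1, R2 with R2/(R1+R2) = 0.281 and R1‖R2 ≤ 14.1 kΩ will meet the spec.)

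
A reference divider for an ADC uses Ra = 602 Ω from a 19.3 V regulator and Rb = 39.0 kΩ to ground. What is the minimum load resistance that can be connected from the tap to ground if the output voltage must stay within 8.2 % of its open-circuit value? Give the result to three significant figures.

Output resistance R_th = Ra‖Rb = (602 × 39000)/39600 = 592.8 Ω.
The fractional drop is R_th/(R_th + R_L); requiring this ≤ 0.0820 gives R_L ≥ R_th(1/0.0820 − 1) = 592.8 × 11.20 = 6.64 kΩ.

R_L(min) ≈ 6.64 kΩ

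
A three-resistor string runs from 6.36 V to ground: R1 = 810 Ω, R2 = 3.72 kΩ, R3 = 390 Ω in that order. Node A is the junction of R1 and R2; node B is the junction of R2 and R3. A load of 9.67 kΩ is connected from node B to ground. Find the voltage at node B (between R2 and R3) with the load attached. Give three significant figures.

At node B, R3 is in parallel with the load: R3‖R_L = 374.9 Ω.
Below node A the resistance is R2 + (R3‖R_L) = 4095 Ω, so V_A = 6.36 × 4095/4905 = 5.310 V.
Then V_B = V_A × (R3‖R_L)/(R2 + R3‖R_L) = 5.310 × 374.9/4095 = 0.486 V.

V ≈ 0.486 V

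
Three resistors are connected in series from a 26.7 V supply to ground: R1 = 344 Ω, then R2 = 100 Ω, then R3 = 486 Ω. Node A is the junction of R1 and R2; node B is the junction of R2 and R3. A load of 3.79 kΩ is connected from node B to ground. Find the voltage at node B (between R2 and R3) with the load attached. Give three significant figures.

At node B, R3 is in parallel with the load: R3‖R_L = 430.8 Ω.
Below node A the resistance is R2 + (R3‖R_L) = 530.8 Ω, so V_A = 26.7 × 530.8/874.8 = 16.20 V.
Then V_B = V_A × (R3‖R_L)/(R2 + R3‖R_L) = 16.20 × 430.8/530.8 = 13.1 V.

V ≈ 13.1 V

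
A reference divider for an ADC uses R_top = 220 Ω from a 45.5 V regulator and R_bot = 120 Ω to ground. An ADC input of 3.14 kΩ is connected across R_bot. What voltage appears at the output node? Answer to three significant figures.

The load sits in parallel with R_bot: R_bot‖R_L = (120 × 3140) / (120 + 3140) = 115.6 Ω.
V_out = 45.5 × 115.6 / (220 + 115.6) = 45.5 × 115.6/335.6 = 15.7 V.

V_out ≈ 15.7 V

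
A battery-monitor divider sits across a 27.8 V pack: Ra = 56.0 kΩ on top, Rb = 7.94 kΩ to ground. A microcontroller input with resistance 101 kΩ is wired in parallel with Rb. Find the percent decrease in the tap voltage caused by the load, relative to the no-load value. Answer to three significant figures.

6.44 %

The divider's output (Thévenin) resistance is Ra‖Rb = 6.954 kΩ.
Fractional drop under load = R_th/(R_th + R_L) = 6.954 / (6.954 + 101) = 0.06442.
So the output falls by 6.44 %.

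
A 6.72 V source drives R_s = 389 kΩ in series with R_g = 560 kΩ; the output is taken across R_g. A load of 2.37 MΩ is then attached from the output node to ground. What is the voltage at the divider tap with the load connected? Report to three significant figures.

V_out ≈ 3.62 V

The load sits in parallel with R_g: R_g‖R_L = (560 × 2370) / (560 + 2370) = 453.0 kΩ.
V_out = 6.72 × 453.0 / (389 + 453.0) = 6.72 × 453.0/842.0 = 3.62 V.
(Unloaded it would have been 3.97 V.)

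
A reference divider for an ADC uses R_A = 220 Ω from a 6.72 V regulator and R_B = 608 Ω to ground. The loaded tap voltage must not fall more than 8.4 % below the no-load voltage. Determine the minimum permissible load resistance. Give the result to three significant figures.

Output resistance R_th = R_A‖R_B = (220 × 608)/828.0 = 161.5 Ω.
The fractional drop is R_th/(R_th + R_L); requiring this ≤ 0.0840 gives R_L ≥ R_th(1/0.0840 − 1) = 161.5 × 10.90 = 1.76 kΩ.

R_L(min) ≈ 1.76 kΩ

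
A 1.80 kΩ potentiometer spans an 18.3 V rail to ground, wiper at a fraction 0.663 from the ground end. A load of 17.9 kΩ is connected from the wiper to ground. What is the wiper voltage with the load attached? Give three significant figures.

V ≈ 11.9 V

The wiper splits the pot into (1−α)R = 606.6 Ω above and αR = 1193 Ω below.
Lower section ‖ load = 1119 Ω.
V_wiper = 18.3 × 1119/(606.6 + 1119) = 11.9 V.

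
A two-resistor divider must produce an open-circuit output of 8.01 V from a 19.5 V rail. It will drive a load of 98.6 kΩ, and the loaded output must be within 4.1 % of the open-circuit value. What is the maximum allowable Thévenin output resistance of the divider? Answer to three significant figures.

Loading drop = R_th/(R_th + R_L) ≤ 0.0410, so R_th ≤ R_L · ε/(1−ε) = 98.6 kΩ × 0.0410/0.9590 = 4.22 kΩ.

R_th ≤ 4.22 kΩ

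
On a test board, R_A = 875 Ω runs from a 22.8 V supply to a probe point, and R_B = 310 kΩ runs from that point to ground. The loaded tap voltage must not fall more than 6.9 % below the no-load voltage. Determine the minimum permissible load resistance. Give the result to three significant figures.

Output resistance R_th = R_A‖R_B = (875 × 310000)/310900 = 872.5 Ω.
The fractional drop is R_th/(R_th + R_L); requiring this ≤ 0.0690 gives R_L ≥ R_th(1/0.0690 − 1) = 872.5 × 13.49 = 11.8 kΩ.

R_L(min) ≈ 11.8 kΩ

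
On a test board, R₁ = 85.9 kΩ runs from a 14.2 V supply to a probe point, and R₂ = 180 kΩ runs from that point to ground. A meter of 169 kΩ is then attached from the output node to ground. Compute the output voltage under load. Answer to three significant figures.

The load sits in parallel with R₂: R₂‖R_L = (180 × 169) / (180 + 169) = 87.16 kΩ.
V_out = 14.2 × 87.16 / (85.9 + 87.16) = 14.2 × 87.16/173.1 = 7.15 V.
(Unloaded it would have been 9.61 V.)

V_out ≈ 7.15 V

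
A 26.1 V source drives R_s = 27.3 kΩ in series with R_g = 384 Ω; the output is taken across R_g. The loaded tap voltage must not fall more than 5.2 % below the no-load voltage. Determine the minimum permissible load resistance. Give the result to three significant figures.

Output resistance R_th = R_s‖R_g = (27300 × 384)/27680 = 378.7 Ω.
The fractional drop is R_th/(R_th + R_L); requiring this ≤ 0.0520 gives R_L ≥ R_th(1/0.0520 − 1) = 378.7 × 18.23 = 6.90 kΩ.

R_L(min) ≈ 6.90 kΩ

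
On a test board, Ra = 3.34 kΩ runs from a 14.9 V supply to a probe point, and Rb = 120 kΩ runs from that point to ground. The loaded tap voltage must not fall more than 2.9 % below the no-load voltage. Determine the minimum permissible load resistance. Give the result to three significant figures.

R_L(min) ≈ 109 kΩ

Output resistance R_th = Ra‖Rb = (3.34 × 120)/123.3 = 3.250 kΩ.
The fractional drop is R_th/(R_th + R_L); requiring this ≤ 0.0290 gives R_L ≥ R_th(1/0.0290 − 1) = 3.250 × 33.48 = 109 kΩ.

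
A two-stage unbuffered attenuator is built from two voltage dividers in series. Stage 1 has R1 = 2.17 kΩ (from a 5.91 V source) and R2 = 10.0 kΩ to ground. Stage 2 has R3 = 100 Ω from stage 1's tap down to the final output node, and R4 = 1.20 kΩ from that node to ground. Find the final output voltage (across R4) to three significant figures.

Stage 2 presents R3+R4 = 1300 Ω as a load on stage 1's tap.
Stage 1's lower leg becomes R2‖(R3+R4) = 1150 Ω, so V_mid = 5.91 × 1150/3320 = 2.048 V.
Stage 2 is itself unloaded: V_out = V_mid × R4/(R3+R4) = 2.048 × 1200/1300 = 1.89 V.

V_out ≈ 1.89 V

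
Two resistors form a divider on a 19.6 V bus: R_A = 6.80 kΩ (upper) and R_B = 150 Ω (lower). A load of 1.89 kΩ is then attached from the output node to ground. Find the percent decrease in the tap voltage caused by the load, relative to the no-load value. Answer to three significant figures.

The divider's output (Thévenin) resistance is R_A‖R_B = 146.8 Ω.
Fractional drop under load = R_th/(R_th + R_L) = 146.8 / (146.8 + 1890) = 0.07206.
So the output falls by 7.21 %.

7.21 %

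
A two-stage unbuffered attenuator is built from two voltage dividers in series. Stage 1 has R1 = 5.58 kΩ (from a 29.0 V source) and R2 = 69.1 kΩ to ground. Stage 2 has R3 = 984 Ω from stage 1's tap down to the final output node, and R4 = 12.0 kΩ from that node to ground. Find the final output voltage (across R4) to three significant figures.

Stage 2 presents R3+R4 = 12980 Ω as a load on stage 1's tap.
Stage 1's lower leg becomes R2‖(R3+R4) = 10930 Ω, so V_mid = 29.0 × 10930/16510 = 19.20 V.
Stage 2 is itself unloaded: V_out = V_mid × R4/(R3+R4) = 19.20 × 12000/12980 = 17.7 V.

V_out ≈ 17.7 V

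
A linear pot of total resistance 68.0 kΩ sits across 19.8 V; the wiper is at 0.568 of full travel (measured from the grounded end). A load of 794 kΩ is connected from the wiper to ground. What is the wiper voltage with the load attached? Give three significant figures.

The wiper splits the pot into (1−α)R = 29.38 kΩ above and αR = 38.62 kΩ below.
Lower section ‖ load = 36.83 kΩ.
V_wiper = 19.8 × 36.83/(29.38 + 36.83) = 11.0 V.

V ≈ 11.0 V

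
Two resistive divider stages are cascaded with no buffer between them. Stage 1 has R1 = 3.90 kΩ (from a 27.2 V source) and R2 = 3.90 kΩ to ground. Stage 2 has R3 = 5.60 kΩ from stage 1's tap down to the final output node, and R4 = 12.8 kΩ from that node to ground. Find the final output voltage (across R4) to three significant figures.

Stage 2 presents R3+R4 = 18.40 kΩ as a load on stage 1's tap.
Stage 1's lower leg becomes R2‖(R3+R4) = 3.218 kΩ, so V_mid = 27.2 × 3.218/7.118 = 12.30 V.
Stage 2 is itself unloaded: V_out = V_mid × R4/(R3+R4) = 12.30 × 12.8/18.40 = 8.55 V.

V_out ≈ 8.55 V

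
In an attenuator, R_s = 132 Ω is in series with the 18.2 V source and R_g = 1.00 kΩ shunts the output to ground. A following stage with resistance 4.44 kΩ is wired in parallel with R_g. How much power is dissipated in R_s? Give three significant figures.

Total resistance from the source is R_s + (R_g‖R_L) = 948.2 Ω, so I = 18.2/948.2 Ω = 19.19 mA.
P = I²·R_s = (19.19 mA)² × 132 Ω = 48.6 mW.

P ≈ 48.6 mW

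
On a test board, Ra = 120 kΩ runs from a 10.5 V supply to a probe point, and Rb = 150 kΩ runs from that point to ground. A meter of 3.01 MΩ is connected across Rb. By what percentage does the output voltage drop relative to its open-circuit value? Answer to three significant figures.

The divider's output (Thévenin) resistance is Ra‖Rb = 66.67 kΩ.
Fractional drop under load = R_th/(R_th + R_L) = 66.67 / (66.67 + 3010) = 0.02167.
So the output falls by 2.17 %.

2.17 %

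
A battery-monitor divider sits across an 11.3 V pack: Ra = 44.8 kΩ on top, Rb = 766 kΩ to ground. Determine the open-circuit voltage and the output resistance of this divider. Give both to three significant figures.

V_th = 10.7 V, R_th = 42.3 kΩ

V_th is the open-circuit tap voltage: 11.3 × 766/(44.8 + 766) = 10.7 V.
With the supply zeroed, Ra and Rb appear in parallel from the tap: R_th = Ra‖Rb = (44.8 × 766)/810.8 = 42.3 kΩ.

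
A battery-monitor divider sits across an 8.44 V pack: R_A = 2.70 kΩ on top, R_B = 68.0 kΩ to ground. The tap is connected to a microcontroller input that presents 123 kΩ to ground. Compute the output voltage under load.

The load sits in parallel with R_B: R_B‖R_L = (68.0 × 123) / (68.0 + 123) = 43.79 kΩ.
V_out = 8.44 × 43.79 / (2.70 + 43.79) = 8.44 × 43.79/46.49 = 7.95 V.

V_out ≈ 7.95 V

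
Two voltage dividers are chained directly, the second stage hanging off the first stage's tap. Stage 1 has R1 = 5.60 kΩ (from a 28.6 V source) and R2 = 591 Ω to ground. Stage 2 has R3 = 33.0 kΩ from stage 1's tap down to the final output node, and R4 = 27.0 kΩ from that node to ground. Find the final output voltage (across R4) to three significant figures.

Stage 2 presents R3+R4 = 60000 Ω as a load on stage 1's tap.
Stage 1's lower leg becomes R2‖(R3+R4) = 585.2 Ω, so V_mid = 28.6 × 585.2/6185 = 2.706 V.
Stage 2 is itself unloaded: V_out = V_mid × R4/(R3+R4) = 2.706 × 27000/60000 = 1.22 V.

V_out ≈ 1.22 V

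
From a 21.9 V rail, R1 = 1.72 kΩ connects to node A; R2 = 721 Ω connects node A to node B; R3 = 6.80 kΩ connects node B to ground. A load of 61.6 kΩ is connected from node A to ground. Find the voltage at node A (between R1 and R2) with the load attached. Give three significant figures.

V ≈ 17.4 V

Below node A the series string R2+R3 = 7521 Ω sits in parallel with the 61600 Ω load: 6703 Ω.
V_A = 21.9 × 6703/(1720 + 6703) = 17.4 V.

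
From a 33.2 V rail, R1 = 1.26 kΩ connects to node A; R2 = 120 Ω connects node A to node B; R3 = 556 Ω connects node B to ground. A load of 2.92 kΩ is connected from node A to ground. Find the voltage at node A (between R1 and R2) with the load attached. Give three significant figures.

Below node A the series string R2+R3 = 676.0 Ω sits in parallel with the 2920 Ω load: 548.9 Ω.
V_A = 33.2 × 548.9/(1260 + 548.9) = 10.1 V.

V ≈ 10.1 V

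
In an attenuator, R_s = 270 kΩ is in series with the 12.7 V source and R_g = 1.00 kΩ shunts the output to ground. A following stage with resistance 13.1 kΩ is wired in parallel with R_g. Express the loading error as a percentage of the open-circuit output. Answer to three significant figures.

The divider's output (Thévenin) resistance is R_s‖R_g = 0.9963 kΩ.
Fractional drop under load = R_th/(R_th + R_L) = 0.9963 / (0.9963 + 13.1) = 0.07068.
So the output falls by 7.07 %.

7.07 %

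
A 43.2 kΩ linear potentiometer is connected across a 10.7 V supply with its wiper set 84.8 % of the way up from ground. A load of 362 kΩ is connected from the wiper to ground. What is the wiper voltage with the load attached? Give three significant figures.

The wiper splits the pot into (1−α)R = 6.566 kΩ above and αR = 36.63 kΩ below.
Lower section ‖ load = 33.27 kΩ.
V_wiper = 10.7 × 33.27/(6.566 + 33.27) = 8.94 V.

V ≈ 8.94 V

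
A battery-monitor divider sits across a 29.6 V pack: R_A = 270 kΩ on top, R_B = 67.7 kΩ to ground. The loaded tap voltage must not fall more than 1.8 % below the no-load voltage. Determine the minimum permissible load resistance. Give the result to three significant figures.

R_L(min) ≈ 2.95 MΩ

Output resistance R_th = R_A‖R_B = (270 × 67.7)/337.7 = 54.13 kΩ.
The fractional drop is R_th/(R_th + R_L); requiring this ≤ 0.0180 gives R_L ≥ R_th(1/0.0180 − 1) = 54.13 × 54.56 = 2.95 MΩ.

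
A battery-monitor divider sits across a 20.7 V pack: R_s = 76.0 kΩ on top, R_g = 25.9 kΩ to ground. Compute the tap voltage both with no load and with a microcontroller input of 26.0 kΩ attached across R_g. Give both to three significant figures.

Open-circuit: V = 20.7 × 25.9/(76.0 + 25.9) = 5.26 V.
With the load, R_g becomes R_g‖R_L = 12.97 kΩ, so V = 20.7 × 12.97/88.97 = 3.02 V.

Unloaded: 5.26 V; loaded: 3.02 V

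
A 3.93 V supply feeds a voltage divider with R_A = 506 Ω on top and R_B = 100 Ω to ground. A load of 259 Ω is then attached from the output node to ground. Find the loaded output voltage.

V_out ≈ 0.490 V

The load sits in parallel with R_B: R_B‖R_L = (100 × 259) / (100 + 259) = 72.14 Ω.
V_out = 3.93 × 72.14 / (506 + 72.14) = 3.93 × 72.14/578.1 = 0.490 V.
(Unloaded it would have been 0.649 V.)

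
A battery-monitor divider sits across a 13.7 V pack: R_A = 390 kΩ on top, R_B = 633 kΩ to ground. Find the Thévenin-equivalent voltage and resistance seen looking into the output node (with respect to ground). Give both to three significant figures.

V_th is the open-circuit tap voltage: 13.7 × 633/(390 + 633) = 8.48 V.
With the supply zeroed, R_A and R_B appear in parallel from the tap: R_th = R_A‖R_B = (390 × 633)/1023 = 241 kΩ.

V_th = 8.48 V, R_th = 241 kΩ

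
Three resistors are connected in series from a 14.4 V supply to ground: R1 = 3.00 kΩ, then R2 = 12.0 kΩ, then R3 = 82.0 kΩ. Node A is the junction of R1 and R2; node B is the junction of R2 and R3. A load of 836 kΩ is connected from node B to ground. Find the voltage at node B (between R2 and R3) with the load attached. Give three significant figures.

V ≈ 12.0 V

At node B, R3 is in parallel with the load: R3‖R_L = 74.68 kΩ.
Below node A the resistance is R2 + (R3‖R_L) = 86.68 kΩ, so V_A = 14.4 × 86.68/89.68 = 13.92 V.
Then V_B = V_A × (R3‖R_L)/(R2 + R3‖R_L) = 13.92 × 74.68/86.68 = 12.0 V.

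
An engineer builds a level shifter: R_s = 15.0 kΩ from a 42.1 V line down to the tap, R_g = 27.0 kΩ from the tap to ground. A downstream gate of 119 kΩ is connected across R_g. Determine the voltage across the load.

The load sits in parallel with R_g: R_g‖R_L = (27.0 × 119) / (27.0 + 119) = 22.01 kΩ.
V_out = 42.1 × 22.01 / (15.0 + 22.01) = 42.1 × 22.01/37.01 = 25.0 V.

V_out ≈ 25.0 V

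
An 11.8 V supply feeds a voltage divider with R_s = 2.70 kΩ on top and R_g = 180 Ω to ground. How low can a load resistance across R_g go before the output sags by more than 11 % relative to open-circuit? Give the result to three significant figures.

R_L(min) ≈ 1.37 kΩ

Output resistance R_th = R_s‖R_g = (2700 × 180)/2880 = 168.8 Ω.
The fractional drop is R_th/(R_th + R_L); requiring this ≤ 0.110 gives R_L ≥ R_th(1/0.110 − 1) = 168.8 × 8.091 = 1.37 kΩ.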